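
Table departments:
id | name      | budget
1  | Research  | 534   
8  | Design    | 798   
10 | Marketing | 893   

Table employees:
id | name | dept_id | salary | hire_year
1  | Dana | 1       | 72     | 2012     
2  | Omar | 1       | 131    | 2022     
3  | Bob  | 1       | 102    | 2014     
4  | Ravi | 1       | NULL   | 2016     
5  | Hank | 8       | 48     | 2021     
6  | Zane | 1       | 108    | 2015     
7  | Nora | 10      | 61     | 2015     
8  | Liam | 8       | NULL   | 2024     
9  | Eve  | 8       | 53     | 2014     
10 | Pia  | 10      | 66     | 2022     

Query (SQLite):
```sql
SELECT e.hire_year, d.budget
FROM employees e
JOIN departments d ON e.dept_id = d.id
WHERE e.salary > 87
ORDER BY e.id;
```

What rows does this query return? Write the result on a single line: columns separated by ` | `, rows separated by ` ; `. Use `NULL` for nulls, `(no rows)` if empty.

Each employees row matches the departments row where dept_id = departments.id.
Then keep rows with e.salary > 87.

2022 | 534 ; 2014 | 534 ; 2015 | 534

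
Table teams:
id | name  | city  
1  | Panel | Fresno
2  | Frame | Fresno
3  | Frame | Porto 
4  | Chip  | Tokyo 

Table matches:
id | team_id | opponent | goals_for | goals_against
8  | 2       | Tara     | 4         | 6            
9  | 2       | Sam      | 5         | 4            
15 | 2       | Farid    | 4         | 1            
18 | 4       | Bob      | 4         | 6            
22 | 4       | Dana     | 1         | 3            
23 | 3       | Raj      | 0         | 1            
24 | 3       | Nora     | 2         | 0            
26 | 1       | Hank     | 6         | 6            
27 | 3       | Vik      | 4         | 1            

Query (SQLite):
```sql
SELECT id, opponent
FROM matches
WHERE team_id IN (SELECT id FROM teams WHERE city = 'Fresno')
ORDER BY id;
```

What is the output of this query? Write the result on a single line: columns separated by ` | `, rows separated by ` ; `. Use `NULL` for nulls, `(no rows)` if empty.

8 | Tara ; 9 | Sam ; 15 | Farid ; 26 | Hank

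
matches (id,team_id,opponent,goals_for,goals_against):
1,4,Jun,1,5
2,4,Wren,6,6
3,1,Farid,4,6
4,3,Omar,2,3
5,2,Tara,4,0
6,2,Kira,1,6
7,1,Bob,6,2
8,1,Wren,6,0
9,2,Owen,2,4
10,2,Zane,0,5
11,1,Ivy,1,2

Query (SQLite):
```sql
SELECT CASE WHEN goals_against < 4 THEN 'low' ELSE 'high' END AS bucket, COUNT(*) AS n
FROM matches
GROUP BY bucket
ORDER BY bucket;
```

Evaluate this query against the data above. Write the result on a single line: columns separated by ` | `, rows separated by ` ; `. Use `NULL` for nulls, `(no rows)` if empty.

high | 6 ; low | 5

Bucket rows by goals_against < 4 → 'low' else 'high'; count each bucket.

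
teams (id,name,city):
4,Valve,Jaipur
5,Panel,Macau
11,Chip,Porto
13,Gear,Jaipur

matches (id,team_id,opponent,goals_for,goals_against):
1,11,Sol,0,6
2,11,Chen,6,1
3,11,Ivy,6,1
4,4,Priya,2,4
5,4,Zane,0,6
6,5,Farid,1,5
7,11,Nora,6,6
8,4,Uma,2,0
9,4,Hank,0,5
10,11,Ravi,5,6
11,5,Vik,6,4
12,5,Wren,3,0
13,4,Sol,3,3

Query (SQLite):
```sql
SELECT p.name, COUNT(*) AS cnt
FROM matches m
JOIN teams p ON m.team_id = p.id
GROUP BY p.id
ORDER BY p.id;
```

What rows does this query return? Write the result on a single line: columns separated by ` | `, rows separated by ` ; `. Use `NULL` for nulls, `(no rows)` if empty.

Join each matches row to its teams via team_id.
Group joined rows by teams.id; compute COUNT(*) per group.
  4: ids {4, 5, 8, 9, 13} → COUNT(*)=5
  5: ids {6, 11, 12} → COUNT(*)=3
  11: ids {1, 2, 3, 7, 10} → COUNT(*)=5

Valve | 5 ; Panel | 3 ; Chip | 5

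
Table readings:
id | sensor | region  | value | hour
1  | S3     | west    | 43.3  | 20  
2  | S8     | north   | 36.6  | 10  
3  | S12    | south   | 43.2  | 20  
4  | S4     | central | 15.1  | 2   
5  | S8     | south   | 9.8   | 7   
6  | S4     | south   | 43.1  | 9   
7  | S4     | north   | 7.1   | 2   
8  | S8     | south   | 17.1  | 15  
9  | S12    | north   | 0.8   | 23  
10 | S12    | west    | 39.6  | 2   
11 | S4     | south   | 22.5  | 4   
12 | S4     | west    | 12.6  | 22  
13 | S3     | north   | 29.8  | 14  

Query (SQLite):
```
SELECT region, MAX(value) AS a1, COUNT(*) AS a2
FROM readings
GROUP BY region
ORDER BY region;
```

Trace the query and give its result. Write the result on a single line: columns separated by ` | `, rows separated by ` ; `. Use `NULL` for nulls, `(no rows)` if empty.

Group readings by region.
Per group compute: MAX(value), COUNT(*).
  central: ids {4} → MAX(value)=15.1, COUNT(*)=1
  north: ids {2, 7, 9, 13} → MAX(value)=36.6, COUNT(*)=4
  south: ids {3, 5, 6, 8, 11} → MAX(value)=43.2, COUNT(*)=5
  west: ids {1, 10, 12} → MAX(value)=43.3, COUNT(*)=3

central | 15.1 | 1 ; north | 36.6 | 4 ; south | 43.2 | 5 ; west | 43.3 | 3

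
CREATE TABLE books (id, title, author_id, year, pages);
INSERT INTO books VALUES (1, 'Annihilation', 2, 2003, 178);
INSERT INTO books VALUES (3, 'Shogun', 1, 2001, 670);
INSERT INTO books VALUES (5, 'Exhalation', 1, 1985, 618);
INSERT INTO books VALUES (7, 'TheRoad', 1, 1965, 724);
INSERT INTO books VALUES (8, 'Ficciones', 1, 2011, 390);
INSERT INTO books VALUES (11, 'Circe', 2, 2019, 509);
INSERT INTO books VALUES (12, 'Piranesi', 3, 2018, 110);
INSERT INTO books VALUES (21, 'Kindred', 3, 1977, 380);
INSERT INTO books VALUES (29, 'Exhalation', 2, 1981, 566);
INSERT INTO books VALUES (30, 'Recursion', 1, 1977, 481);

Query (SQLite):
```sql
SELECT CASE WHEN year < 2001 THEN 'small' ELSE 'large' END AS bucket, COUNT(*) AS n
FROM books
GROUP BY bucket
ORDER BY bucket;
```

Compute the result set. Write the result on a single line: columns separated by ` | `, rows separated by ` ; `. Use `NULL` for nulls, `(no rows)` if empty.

large | 5 ; small | 5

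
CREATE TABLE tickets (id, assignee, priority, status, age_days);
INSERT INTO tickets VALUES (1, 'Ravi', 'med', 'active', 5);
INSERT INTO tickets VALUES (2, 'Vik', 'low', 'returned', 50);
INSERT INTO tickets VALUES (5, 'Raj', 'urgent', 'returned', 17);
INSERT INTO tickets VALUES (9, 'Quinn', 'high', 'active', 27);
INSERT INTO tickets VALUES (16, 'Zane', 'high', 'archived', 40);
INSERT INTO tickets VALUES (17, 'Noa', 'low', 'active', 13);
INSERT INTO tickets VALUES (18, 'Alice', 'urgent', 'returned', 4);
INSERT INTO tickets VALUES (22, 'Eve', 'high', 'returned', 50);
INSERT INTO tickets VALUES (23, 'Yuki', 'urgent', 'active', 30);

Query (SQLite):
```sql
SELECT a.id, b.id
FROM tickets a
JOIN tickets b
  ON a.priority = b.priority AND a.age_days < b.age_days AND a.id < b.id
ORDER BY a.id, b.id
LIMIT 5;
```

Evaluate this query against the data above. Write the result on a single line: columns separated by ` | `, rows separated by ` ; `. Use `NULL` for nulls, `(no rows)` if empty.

Pairs (a,b) with same priority, a.age_days < b.age_days, a.id < b.id.
priority groups: high:{9,16,22} low:{2,17} med:{1} urgent:{5,18,23}
Ordered by (a.id, b.id); first 5.

5 | 23 ; 9 | 16 ; 9 | 22 ; 16 | 22 ; 18 | 23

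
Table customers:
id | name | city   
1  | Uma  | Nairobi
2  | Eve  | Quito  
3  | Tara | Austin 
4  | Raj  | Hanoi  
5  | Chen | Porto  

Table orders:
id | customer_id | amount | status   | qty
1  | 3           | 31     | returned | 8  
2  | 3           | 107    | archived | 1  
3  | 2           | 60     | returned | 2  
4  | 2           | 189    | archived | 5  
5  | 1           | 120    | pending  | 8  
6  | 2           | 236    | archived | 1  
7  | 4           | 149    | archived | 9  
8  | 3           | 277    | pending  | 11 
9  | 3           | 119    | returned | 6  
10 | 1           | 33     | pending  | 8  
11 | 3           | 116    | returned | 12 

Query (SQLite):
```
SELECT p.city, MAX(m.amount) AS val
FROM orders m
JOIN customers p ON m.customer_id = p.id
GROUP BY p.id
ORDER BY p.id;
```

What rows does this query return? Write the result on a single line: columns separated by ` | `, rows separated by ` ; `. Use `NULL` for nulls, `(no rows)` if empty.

Nairobi | 120 ; Quito | 236 ; Austin | 277 ; Hanoi | 149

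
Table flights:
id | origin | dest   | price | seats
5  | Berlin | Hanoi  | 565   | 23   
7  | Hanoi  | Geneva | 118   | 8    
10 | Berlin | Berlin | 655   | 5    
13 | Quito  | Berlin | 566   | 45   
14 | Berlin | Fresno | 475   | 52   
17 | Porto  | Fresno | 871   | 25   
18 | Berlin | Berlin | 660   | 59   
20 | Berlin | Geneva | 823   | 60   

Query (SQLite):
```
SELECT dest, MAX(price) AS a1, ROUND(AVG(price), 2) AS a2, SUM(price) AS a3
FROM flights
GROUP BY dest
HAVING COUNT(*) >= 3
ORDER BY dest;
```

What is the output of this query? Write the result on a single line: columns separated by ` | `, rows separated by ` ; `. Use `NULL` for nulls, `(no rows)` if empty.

Berlin | 660 | 627 | 1881

Group flights by dest.
Per group compute: MAX(price), ROUND(AVG(price), 2), SUM(price).
HAVING: drop groups with fewer than 3 rows.
  Berlin: ids {10, 13, 18} → MAX(price)=660, ROUND(AVG(price), 2)=627, SUM(price)=1881
  Fresno: ids {14, 17} → MAX(price)=871, ROUND(AVG(price), 2)=673, SUM(price)=1346
  Geneva: ids {7, 20} → MAX(price)=823, ROUND(AVG(price), 2)=470.5, SUM(price)=941
  Hanoi: ids {5} → MAX(price)=565, ROUND(AVG(price), 2)=565, SUM(price)=565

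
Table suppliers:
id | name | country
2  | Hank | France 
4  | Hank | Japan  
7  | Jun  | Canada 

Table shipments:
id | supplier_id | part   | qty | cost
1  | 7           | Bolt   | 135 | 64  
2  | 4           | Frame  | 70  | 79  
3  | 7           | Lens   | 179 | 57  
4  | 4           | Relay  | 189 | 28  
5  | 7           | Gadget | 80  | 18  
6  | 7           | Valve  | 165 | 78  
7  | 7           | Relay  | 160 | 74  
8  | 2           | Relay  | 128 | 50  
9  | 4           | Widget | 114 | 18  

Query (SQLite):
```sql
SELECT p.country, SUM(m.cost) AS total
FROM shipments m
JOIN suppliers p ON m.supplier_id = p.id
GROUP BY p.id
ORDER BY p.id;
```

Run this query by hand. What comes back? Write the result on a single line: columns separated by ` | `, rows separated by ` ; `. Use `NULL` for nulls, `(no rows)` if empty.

Join each shipments row to its suppliers via supplier_id.
Group joined rows by suppliers.id; compute SUM(m.cost) per group.
  2: ids {8} → SUM(m.cost)=50
  4: ids {2, 4, 9} → SUM(m.cost)=125
  7: ids {1, 3, 5, 6, 7} → SUM(m.cost)=291

France | 50 ; Japan | 125 ; Canada | 291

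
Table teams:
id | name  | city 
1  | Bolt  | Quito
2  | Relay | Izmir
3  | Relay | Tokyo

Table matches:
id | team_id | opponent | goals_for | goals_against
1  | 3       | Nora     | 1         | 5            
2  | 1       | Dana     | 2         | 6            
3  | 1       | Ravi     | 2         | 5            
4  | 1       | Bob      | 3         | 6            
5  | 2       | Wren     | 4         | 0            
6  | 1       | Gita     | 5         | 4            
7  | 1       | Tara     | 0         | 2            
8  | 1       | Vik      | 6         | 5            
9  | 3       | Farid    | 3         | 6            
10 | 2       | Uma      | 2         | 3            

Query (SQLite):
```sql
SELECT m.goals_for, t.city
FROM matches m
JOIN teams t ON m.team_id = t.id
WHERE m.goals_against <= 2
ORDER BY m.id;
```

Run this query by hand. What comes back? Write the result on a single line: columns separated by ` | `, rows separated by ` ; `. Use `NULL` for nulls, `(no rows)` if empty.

4 | Izmir ; 0 | Quito

Each matches row matches the teams row where team_id = teams.id.
Then keep rows with m.goals_against <= 2.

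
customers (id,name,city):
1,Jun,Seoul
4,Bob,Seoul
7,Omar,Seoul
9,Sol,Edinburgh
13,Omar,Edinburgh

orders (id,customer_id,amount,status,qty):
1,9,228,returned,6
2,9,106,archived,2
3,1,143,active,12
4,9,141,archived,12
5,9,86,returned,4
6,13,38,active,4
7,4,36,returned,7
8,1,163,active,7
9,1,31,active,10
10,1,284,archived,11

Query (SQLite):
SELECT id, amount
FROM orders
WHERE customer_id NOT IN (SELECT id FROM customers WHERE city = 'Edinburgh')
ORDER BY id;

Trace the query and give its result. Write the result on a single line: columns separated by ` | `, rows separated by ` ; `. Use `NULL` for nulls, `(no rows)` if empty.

Inner query: customers.id where city = 'Edinburgh'.
Outer: keep orders rows whose customer_id is not in that set.
Inner query → {9, 13}

3 | 143 ; 7 | 36 ; 8 | 163 ; 9 | 31 ; 10 | 284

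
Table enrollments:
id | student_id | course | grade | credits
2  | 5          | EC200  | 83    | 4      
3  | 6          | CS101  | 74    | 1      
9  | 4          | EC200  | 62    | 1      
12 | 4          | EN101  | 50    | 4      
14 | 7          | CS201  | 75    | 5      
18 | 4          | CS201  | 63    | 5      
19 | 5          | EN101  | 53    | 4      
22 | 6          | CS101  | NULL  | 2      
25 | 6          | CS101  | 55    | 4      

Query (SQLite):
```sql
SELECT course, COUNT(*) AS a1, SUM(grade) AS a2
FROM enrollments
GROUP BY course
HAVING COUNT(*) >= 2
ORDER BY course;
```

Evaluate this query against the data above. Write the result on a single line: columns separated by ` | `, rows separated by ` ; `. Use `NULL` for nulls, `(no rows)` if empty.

Group enrollments by course.
Per group compute: COUNT(*), SUM(grade).
HAVING: drop groups with fewer than 2 rows.
  CS101: ids {3, 22, 25} → COUNT(*)=3, SUM(grade)=129
  CS201: ids {14, 18} → COUNT(*)=2, SUM(grade)=138
  EC200: ids {2, 9} → COUNT(*)=2, SUM(grade)=145
  EN101: ids {12, 19} → COUNT(*)=2, SUM(grade)=103

CS101 | 3 | 129 ; CS201 | 2 | 138 ; EC200 | 2 | 145 ; EN101 | 2 | 103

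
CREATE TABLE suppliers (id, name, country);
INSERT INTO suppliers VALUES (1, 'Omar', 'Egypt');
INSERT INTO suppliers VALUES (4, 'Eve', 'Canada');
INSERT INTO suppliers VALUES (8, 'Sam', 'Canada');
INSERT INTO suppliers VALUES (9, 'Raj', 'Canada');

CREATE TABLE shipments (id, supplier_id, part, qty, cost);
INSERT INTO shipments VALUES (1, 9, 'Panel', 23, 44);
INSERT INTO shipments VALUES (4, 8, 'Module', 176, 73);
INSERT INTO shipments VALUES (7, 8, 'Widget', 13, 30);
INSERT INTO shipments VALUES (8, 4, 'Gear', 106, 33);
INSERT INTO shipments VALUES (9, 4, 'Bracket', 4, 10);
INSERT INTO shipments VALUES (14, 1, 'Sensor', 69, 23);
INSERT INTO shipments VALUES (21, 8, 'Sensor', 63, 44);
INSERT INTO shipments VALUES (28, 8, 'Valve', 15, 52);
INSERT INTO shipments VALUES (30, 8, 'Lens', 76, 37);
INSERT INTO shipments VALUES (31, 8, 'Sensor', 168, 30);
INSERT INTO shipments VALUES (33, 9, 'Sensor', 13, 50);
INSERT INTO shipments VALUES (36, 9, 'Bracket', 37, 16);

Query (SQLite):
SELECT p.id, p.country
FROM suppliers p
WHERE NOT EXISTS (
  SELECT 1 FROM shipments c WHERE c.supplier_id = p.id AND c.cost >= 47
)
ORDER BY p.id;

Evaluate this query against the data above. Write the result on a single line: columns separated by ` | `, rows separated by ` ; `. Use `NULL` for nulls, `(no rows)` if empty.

1 | Egypt ; 4 | Canada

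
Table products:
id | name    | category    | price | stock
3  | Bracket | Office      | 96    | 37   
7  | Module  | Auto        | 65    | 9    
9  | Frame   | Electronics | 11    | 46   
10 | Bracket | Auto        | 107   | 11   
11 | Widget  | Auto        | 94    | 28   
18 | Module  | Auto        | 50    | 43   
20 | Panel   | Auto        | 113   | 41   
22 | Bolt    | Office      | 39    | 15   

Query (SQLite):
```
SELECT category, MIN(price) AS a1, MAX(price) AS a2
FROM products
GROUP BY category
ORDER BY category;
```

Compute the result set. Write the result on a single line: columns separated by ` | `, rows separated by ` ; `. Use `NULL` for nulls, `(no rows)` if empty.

Auto | 50 | 113 ; Electronics | 11 | 11 ; Office | 39 | 96

Group products by category.
Per group compute: MIN(price), MAX(price).
  Auto: ids {7, 10, 11, 18, 20} → MIN(price)=50, MAX(price)=113
  Electronics: ids {9} → MIN(price)=11, MAX(price)=11
  Office: ids {3, 22} → MIN(price)=39, MAX(price)=96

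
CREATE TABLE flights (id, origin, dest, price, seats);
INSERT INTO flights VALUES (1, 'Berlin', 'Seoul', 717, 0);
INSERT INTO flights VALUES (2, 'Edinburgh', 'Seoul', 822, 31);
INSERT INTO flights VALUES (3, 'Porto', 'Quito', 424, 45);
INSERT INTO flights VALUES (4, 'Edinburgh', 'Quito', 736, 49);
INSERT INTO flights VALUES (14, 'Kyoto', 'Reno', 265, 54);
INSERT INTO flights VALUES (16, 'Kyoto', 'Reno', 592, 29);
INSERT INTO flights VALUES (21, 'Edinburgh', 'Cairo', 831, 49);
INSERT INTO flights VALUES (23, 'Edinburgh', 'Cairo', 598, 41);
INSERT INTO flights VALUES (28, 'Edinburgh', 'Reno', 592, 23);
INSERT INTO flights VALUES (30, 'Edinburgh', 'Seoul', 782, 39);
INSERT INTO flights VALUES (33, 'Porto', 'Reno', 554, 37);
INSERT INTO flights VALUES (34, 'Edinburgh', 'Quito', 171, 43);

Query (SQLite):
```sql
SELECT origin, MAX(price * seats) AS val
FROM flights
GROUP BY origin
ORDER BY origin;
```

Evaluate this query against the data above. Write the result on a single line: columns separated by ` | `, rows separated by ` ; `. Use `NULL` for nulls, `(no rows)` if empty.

For each row compute price * seats.
Group by origin; take MAX of the expression per group.
  Berlin: ids {1} → MAX(price * seats)=0
  Edinburgh: ids {2, 4, 21, 23, 28, 30, 34} → MAX(price * seats)=40719
  Kyoto: ids {14, 16} → MAX(price * seats)=17168
  Porto: ids {3, 33} → MAX(price * seats)=20498

Berlin | 0 ; Edinburgh | 40719 ; Kyoto | 17168 ; Porto | 20498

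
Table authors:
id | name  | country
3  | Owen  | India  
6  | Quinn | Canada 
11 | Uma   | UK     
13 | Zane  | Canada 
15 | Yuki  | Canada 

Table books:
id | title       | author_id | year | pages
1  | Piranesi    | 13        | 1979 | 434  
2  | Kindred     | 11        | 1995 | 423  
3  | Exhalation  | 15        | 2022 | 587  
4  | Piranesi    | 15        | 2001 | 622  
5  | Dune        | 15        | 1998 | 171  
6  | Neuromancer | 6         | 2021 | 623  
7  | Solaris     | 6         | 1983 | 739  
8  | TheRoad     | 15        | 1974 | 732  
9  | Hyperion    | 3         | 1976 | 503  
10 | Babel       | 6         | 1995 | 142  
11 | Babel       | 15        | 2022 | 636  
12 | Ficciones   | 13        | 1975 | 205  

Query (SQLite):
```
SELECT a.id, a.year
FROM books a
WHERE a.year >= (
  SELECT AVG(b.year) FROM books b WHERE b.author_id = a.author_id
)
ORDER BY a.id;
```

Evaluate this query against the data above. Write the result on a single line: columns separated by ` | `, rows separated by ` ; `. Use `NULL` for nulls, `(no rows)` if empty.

1 | 1979 ; 2 | 1995 ; 3 | 2022 ; 6 | 2021 ; 9 | 1976 ; 11 | 2022

For each books row a, compute AVG(year) over rows sharing a.author_id.
Keep row a if a.year >= that per-group AVG.
  author_id=3: AVG(year) = 1976.0
  author_id=6: AVG(year) = 1999.666667
  author_id=11: AVG(year) = 1995.0
  author_id=13: AVG(year) = 1977.0
  author_id=15: AVG(year) = 2003.4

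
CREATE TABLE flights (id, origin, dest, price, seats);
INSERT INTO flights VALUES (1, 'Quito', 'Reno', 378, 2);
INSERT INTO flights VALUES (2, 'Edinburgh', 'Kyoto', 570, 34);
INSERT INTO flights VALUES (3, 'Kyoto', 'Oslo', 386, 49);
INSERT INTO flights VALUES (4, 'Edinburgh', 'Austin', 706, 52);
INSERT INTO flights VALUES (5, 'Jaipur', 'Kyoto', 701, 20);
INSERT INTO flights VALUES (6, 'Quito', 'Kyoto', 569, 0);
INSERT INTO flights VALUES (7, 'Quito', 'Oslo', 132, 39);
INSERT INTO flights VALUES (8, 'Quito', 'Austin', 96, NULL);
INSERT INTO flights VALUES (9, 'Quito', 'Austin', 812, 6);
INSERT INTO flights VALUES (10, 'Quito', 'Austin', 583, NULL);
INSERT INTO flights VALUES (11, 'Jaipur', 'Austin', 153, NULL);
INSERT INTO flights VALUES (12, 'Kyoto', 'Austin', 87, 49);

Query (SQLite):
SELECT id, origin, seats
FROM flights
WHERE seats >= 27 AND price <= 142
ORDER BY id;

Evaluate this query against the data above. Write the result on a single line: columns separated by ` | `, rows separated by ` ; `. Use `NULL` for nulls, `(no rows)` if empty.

7 | Quito | 39 ; 12 | Kyoto | 49

seats >= 27: ids {2, 3, 4, 7, 12}
price <= 142: ids {7, 8, 12}
Combine with AND.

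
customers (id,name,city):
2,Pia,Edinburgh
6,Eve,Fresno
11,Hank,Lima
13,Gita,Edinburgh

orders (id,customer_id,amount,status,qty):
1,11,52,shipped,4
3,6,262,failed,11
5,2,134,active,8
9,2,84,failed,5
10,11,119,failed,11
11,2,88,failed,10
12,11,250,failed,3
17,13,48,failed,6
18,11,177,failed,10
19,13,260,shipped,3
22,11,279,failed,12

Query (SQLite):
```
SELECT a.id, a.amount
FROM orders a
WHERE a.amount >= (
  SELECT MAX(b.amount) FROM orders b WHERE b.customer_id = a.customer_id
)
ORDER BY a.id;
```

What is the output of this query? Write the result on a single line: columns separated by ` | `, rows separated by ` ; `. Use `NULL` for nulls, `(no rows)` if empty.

3 | 262 ; 5 | 134 ; 19 | 260 ; 22 | 279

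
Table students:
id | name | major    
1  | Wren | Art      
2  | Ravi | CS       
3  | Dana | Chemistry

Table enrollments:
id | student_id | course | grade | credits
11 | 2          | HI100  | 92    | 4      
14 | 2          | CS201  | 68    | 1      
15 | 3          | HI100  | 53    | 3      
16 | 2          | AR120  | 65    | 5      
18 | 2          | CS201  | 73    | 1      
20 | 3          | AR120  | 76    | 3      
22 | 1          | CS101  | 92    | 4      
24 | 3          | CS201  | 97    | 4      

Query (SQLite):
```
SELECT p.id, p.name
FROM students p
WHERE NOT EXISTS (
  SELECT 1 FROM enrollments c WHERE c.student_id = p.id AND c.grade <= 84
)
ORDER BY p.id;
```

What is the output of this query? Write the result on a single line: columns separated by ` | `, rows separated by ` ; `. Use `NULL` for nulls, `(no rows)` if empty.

For each students row, check whether any enrollments with matching student_id has grade <= 84.
Keep rows where that is false.

1 | Wren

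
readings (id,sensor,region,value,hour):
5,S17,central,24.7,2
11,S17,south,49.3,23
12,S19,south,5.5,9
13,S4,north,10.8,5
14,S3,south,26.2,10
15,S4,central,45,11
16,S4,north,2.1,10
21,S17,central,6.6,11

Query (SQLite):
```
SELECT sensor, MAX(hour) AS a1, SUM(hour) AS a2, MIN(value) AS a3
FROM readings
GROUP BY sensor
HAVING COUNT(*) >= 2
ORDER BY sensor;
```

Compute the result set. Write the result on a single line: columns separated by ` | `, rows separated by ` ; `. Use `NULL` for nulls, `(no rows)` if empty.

S17 | 23 | 36 | 6.6 ; S4 | 11 | 26 | 2.1

Group readings by sensor.
Per group compute: MAX(hour), SUM(hour), MIN(value).
HAVING: drop groups with fewer than 2 rows.
  S17: ids {5, 11, 21} → MAX(hour)=23, SUM(hour)=36, MIN(value)=6.6
  S19: ids {12} → MAX(hour)=9, SUM(hour)=9, MIN(value)=5.5
  S3: ids {14} → MAX(hour)=10, SUM(hour)=10, MIN(value)=26.2
  S4: ids {13, 15, 16} → MAX(hour)=11, SUM(hour)=26, MIN(value)=2.1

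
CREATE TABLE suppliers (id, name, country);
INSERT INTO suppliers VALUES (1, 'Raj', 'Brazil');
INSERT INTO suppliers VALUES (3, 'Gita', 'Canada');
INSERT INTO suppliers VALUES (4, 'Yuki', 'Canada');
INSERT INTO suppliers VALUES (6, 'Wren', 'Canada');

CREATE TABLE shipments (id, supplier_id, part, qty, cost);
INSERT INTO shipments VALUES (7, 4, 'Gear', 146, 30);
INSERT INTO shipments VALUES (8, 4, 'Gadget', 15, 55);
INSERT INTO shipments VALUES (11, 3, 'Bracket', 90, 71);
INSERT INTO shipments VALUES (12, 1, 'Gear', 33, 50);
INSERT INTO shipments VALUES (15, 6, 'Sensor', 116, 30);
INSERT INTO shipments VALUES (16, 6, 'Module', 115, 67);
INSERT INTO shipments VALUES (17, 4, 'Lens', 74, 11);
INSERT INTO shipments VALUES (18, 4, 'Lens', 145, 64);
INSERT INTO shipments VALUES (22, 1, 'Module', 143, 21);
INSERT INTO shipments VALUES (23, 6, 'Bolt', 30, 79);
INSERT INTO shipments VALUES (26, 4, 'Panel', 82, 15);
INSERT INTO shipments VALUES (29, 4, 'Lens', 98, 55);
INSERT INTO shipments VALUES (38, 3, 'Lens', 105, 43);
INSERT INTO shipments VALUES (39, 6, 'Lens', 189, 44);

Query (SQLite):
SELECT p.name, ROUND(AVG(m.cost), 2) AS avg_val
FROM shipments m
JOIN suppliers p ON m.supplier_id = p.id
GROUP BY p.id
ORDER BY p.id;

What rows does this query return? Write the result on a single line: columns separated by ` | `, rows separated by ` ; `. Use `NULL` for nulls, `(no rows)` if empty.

Join each shipments row to its suppliers via supplier_id.
Group joined rows by suppliers.id; compute ROUND(AVG(m.cost), 2) per group.
  1: ids {12, 22} → ROUND(AVG(m.cost), 2)=35.5
  3: ids {11, 38} → ROUND(AVG(m.cost), 2)=57
  4: ids {7, 8, 17, 18, 26, 29} → ROUND(AVG(m.cost), 2)=38.33
  6: ids {15, 16, 23, 39} → ROUND(AVG(m.cost), 2)=55

Raj | 35.5 ; Gita | 57 ; Yuki | 38.33 ; Wren | 55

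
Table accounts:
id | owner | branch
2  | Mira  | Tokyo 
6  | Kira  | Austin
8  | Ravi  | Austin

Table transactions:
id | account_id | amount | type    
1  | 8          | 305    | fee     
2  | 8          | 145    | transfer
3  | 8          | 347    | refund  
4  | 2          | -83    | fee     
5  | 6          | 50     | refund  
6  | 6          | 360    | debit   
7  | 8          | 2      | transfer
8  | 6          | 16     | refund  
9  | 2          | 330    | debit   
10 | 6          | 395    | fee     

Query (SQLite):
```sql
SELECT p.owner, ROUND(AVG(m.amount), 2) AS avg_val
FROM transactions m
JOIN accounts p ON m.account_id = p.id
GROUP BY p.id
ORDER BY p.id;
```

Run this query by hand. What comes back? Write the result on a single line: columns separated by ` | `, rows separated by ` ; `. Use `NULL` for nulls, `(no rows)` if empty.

Join each transactions row to its accounts via account_id.
Group joined rows by accounts.id; compute ROUND(AVG(m.amount), 2) per group.
  2: ids {4, 9} → ROUND(AVG(m.amount), 2)=123.5
  6: ids {5, 6, 8, 10} → ROUND(AVG(m.amount), 2)=205.25
  8: ids {1, 2, 3, 7} → ROUND(AVG(m.amount), 2)=199.75

Mira | 123.5 ; Kira | 205.25 ; Ravi | 199.75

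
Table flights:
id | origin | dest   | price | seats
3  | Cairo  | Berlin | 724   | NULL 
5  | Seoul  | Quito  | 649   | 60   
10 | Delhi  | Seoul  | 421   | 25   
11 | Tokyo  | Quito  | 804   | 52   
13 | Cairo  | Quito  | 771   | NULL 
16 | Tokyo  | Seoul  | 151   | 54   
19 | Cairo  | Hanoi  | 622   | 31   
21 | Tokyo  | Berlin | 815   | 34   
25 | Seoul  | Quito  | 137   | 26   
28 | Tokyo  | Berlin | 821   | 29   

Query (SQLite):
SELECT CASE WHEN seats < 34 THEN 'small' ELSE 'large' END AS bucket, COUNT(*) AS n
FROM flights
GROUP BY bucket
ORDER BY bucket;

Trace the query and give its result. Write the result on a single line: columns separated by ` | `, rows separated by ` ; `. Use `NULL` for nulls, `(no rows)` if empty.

Bucket rows by seats < 34 → 'small' else 'large'; count each bucket.
NULL < 34 is unknown, so NULL seats falls into ELSE → 'large'.

large | 6 ; small | 4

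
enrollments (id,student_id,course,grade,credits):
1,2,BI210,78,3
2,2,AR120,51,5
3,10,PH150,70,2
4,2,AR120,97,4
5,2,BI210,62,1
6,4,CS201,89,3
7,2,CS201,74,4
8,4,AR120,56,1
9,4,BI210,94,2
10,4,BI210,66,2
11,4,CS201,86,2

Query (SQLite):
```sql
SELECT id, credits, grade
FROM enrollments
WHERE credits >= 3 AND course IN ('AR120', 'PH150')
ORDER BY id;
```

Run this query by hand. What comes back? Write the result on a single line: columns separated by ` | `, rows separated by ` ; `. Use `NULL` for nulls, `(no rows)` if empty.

credits >= 3: ids {1, 2, 4, 6, 7}
course IN ('AR120', 'PH150'): ids {2, 3, 4, 8}
Combine with AND.

2 | 5 | 51 ; 4 | 4 | 97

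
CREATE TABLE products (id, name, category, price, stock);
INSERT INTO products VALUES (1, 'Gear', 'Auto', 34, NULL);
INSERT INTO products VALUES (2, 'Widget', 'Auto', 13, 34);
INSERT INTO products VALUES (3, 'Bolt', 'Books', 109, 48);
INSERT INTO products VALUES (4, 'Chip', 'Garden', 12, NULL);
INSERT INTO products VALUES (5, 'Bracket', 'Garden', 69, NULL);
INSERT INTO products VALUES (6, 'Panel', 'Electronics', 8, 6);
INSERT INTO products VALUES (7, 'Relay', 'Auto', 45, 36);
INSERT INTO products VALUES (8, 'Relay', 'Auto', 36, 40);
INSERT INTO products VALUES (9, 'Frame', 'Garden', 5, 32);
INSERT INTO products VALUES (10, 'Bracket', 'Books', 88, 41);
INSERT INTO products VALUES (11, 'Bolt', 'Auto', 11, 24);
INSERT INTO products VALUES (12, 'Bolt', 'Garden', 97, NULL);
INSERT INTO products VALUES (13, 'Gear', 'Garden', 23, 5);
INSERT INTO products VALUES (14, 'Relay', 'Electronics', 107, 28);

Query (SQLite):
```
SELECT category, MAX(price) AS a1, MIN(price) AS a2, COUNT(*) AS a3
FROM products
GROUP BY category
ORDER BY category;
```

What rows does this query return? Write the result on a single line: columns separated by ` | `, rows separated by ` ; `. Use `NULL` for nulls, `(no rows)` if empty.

Auto | 45 | 11 | 5 ; Books | 109 | 88 | 2 ; Electronics | 107 | 8 | 2 ; Garden | 97 | 5 | 5

Group products by category.
Per group compute: MAX(price), MIN(price), COUNT(*).
  Auto: ids {1, 2, 7, 8, 11} → MAX(price)=45, MIN(price)=11, COUNT(*)=5
  Books: ids {3, 10} → MAX(price)=109, MIN(price)=88, COUNT(*)=2
  Electronics: ids {6, 14} → MAX(price)=107, MIN(price)=8, COUNT(*)=2
  Garden: ids {4, 5, 9, 12, 13} → MAX(price)=97, MIN(price)=5, COUNT(*)=5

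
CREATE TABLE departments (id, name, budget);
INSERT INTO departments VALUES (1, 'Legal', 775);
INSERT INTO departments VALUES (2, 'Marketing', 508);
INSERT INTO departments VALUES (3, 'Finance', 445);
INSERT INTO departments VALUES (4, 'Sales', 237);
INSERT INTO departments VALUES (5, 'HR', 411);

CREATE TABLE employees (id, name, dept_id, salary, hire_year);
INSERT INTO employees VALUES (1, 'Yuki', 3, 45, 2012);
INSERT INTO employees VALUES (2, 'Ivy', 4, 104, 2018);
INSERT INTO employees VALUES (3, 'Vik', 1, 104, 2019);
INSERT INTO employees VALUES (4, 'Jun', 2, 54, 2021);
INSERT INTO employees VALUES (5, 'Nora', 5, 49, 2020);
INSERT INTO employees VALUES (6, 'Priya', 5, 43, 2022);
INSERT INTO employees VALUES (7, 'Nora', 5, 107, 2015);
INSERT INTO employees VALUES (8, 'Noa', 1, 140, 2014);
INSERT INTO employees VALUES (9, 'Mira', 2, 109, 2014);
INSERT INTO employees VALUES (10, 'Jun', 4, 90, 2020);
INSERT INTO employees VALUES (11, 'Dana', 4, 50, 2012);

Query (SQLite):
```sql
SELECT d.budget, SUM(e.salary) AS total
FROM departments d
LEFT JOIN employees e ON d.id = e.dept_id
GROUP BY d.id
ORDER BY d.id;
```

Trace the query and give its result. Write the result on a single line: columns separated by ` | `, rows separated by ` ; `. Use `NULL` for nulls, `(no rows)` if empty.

LEFT JOIN keeps every departments row; unmatched ones get NULL for employees columns.
Group by departments.id and compute SUM(e.salary). SUM over an all-NULL group is NULL.
  1: ids {3, 8} → SUM(e.salary)=244
  2: ids {4, 9} → SUM(e.salary)=163
  3: ids {1} → SUM(e.salary)=45
  4: ids {2, 10, 11} → SUM(e.salary)=244
  5: ids {5, 6, 7} → SUM(e.salary)=199

775 | 244 ; 508 | 163 ; 445 | 45 ; 237 | 244 ; 411 | 199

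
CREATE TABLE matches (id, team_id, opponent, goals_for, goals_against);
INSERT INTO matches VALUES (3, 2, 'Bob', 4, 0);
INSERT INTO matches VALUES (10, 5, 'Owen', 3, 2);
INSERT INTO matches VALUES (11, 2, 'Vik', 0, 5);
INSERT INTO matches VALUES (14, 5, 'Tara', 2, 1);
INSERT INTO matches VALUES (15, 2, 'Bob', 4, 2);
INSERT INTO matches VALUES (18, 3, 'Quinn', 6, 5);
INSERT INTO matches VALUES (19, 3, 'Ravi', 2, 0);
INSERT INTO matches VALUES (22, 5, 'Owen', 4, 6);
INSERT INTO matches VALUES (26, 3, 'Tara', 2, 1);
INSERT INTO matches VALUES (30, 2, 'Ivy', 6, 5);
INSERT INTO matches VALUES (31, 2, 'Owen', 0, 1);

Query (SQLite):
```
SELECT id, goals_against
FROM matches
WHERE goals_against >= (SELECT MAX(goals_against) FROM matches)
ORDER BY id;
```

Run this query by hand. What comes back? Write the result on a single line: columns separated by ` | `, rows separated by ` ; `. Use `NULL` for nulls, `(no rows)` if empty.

22 | 6

Scalar subquery: MAX(goals_against) over all matches rows = 6.
Keep rows where goals_against >= that value.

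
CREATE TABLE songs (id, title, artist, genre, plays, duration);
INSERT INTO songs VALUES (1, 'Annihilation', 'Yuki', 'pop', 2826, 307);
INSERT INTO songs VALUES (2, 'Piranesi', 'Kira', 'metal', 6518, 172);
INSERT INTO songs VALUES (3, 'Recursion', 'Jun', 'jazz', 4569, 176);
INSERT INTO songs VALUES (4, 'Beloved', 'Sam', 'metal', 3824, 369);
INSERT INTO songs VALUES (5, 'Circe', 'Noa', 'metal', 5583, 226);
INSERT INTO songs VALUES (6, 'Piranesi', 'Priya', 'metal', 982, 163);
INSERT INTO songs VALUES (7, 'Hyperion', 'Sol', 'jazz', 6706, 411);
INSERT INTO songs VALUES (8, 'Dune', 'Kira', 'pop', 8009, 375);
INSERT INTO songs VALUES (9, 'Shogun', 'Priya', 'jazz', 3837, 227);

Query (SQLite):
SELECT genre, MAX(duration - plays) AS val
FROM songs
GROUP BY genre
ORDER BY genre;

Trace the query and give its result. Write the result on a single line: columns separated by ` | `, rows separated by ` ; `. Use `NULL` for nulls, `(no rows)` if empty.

For each row compute duration - plays.
Group by genre; take MAX of the expression per group.
  jazz: ids {3, 7, 9} → MAX(duration - plays)=-3610
  metal: ids {2, 4, 5, 6} → MAX(duration - plays)=-819
  pop: ids {1, 8} → MAX(duration - plays)=-2519

jazz | -3610 ; metal | -819 ; pop | -2519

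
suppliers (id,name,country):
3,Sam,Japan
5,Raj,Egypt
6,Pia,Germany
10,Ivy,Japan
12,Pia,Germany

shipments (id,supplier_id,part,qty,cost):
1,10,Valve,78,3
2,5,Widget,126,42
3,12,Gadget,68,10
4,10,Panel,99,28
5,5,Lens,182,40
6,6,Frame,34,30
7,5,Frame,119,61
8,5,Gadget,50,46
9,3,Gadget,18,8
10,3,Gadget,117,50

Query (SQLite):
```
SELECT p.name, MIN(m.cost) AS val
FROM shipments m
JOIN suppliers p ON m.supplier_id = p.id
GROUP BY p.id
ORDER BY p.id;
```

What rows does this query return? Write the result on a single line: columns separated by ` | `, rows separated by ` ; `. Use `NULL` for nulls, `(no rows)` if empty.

Sam | 8 ; Raj | 40 ; Pia | 30 ; Ivy | 3 ; Pia | 10

Join each shipments row to its suppliers via supplier_id.
Group joined rows by suppliers.id; compute MIN(m.cost) per group.
  3: ids {9, 10} → MIN(m.cost)=8
  5: ids {2, 5, 7, 8} → MIN(m.cost)=40
  6: ids {6} → MIN(m.cost)=30
  10: ids {1, 4} → MIN(m.cost)=3
  12: ids {3} → MIN(m.cost)=10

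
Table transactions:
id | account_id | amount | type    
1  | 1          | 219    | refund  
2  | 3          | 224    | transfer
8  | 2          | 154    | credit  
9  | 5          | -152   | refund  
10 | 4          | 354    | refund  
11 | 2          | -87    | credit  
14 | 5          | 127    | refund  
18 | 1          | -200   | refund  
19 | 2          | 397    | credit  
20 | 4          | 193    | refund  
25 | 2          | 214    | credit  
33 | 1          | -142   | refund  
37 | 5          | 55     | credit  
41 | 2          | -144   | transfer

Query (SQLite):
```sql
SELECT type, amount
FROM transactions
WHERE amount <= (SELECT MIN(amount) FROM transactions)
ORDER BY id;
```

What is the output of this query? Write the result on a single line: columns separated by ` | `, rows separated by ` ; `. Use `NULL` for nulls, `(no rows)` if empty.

refund | -200

Scalar subquery: MIN(amount) over all transactions rows = -200.
Keep rows where amount <= that value.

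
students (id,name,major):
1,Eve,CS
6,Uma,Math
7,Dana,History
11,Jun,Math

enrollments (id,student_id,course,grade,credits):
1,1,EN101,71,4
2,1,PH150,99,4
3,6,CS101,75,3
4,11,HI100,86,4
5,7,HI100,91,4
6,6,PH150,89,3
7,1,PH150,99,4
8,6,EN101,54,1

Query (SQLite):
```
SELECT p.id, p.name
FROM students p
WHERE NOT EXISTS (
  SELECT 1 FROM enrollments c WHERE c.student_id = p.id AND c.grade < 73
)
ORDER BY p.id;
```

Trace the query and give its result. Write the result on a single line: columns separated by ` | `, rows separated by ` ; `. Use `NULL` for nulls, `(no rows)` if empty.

7 | Dana ; 11 | Jun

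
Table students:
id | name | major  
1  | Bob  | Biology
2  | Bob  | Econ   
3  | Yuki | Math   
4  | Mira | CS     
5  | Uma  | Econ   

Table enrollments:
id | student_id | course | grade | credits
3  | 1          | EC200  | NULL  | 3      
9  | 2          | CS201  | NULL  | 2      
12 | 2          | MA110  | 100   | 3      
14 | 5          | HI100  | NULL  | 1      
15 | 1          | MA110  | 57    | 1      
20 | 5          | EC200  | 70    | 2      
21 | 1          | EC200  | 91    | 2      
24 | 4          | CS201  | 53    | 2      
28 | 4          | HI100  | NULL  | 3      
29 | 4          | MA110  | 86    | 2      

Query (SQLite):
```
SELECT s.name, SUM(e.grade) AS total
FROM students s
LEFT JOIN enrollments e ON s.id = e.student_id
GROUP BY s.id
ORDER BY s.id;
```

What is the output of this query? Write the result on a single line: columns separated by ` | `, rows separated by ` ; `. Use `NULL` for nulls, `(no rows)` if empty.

Bob | 148 ; Bob | 100 ; Yuki | NULL ; Mira | 139 ; Uma | 70

LEFT JOIN keeps every students row; unmatched ones get NULL for enrollments columns.
Group by students.id and compute SUM(e.grade). SUM over an all-NULL group is NULL.
  1: ids {3, 15, 21} → SUM(e.grade)=148
  2: ids {9, 12} → SUM(e.grade)=100
  3: ids {—} → SUM(e.grade)=NULL
  4: ids {24, 28, 29} → SUM(e.grade)=139
  5: ids {14, 20} → SUM(e.grade)=70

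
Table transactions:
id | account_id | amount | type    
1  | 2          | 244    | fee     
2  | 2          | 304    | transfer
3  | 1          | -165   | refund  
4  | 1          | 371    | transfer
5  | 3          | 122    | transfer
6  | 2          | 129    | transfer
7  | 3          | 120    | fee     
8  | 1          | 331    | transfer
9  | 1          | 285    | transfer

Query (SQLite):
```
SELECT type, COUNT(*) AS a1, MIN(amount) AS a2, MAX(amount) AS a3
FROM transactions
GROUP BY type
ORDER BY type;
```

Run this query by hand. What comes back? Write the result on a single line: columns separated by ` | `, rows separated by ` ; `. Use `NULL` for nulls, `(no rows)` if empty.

fee | 2 | 120 | 244 ; refund | 1 | -165 | -165 ; transfer | 6 | 122 | 371

Group transactions by type.
Per group compute: COUNT(*), MIN(amount), MAX(amount).
  fee: ids {1, 7} → COUNT(*)=2, MIN(amount)=120, MAX(amount)=244
  refund: ids {3} → COUNT(*)=1, MIN(amount)=-165, MAX(amount)=-165
  transfer: ids {2, 4, 5, 6, 8, 9} → COUNT(*)=6, MIN(amount)=122, MAX(amount)=371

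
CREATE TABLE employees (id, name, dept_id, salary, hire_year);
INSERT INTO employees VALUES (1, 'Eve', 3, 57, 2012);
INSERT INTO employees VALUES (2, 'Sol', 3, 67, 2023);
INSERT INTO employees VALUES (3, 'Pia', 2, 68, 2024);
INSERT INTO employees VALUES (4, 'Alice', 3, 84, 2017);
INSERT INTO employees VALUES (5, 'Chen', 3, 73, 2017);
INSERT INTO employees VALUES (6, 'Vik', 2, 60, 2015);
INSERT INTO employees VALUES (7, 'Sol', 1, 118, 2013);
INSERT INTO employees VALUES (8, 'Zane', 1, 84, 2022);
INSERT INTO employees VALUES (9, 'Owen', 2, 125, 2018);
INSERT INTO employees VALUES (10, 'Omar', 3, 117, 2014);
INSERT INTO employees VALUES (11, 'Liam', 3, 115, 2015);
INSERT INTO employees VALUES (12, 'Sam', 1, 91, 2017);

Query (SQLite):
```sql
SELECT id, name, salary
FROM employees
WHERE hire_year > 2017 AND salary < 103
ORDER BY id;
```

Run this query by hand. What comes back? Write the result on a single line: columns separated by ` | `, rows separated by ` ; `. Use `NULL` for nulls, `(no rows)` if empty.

hire_year > 2017: ids {2, 3, 8, 9}
salary < 103: ids {1, 2, 3, 4, 5, 6, 8, 12}
Combine with AND.

2 | Sol | 67 ; 3 | Pia | 68 ; 8 | Zane | 84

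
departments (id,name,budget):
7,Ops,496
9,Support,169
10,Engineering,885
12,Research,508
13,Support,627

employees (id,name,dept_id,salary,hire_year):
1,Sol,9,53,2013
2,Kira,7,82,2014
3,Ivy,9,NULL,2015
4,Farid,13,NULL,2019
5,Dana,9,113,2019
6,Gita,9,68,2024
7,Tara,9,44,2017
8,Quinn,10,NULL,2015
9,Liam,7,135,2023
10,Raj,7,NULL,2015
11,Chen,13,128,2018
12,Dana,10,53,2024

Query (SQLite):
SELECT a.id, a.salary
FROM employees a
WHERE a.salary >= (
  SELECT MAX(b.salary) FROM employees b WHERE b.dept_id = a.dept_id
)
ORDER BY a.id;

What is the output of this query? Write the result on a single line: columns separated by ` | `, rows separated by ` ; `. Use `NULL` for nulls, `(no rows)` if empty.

5 | 113 ; 9 | 135 ; 11 | 128 ; 12 | 53

For each employees row a, compute MAX(salary) over rows sharing a.dept_id.
Keep row a if a.salary >= that per-group MAX.
  dept_id=7: MAX(salary) = 135
  dept_id=9: MAX(salary) = 113
  dept_id=10: MAX(salary) = 53
  dept_id=13: MAX(salary) = 128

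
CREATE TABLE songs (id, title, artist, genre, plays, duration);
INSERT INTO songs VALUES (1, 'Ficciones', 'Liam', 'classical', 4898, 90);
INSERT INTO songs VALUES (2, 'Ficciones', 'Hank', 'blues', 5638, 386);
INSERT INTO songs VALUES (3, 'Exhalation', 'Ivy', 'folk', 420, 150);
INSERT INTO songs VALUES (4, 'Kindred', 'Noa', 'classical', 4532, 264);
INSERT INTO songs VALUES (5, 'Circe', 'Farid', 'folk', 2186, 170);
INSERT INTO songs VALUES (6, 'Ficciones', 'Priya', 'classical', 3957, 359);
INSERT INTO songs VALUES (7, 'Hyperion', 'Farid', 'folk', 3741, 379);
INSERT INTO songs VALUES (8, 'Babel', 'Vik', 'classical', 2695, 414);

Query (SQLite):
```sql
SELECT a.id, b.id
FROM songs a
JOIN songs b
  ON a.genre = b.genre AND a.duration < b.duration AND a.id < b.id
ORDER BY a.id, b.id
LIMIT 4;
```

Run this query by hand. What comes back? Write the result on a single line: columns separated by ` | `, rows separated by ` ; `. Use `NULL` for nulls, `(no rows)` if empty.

Pairs (a,b) with same genre, a.duration < b.duration, a.id < b.id.
genre groups: blues:{2} classical:{1,4,6,8} folk:{3,5,7}
Ordered by (a.id, b.id); first 4.

1 | 4 ; 1 | 6 ; 1 | 8 ; 3 | 5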